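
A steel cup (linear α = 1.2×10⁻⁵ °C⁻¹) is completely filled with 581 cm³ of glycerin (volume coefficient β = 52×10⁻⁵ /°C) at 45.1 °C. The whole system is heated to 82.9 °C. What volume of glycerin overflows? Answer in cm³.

The cup also expands: β_container ≈ 3α = 3.6×10⁻⁵ /K
Net overflow = V₀(β_liq − 3α_cont)ΔT
β − 3α = 5.20×10⁻⁴ − 3.6×10⁻⁵ = 4.84×10⁻⁴ /K; ΔT = 37.8 K
ΔV = 581 × 4.84×10⁻⁴ × 37.8 = 10.6 cm³

10.6 cm³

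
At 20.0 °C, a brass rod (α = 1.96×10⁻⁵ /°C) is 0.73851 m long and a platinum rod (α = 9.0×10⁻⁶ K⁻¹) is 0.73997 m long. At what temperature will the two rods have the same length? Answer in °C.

T = 206.8 °C

L₁(1 + α₁ΔT) = L₂(1 + α₂ΔT) ⇒ ΔT = (L₂ − L₁)/(α₁L₁ − α₂L₂)
L₂ − L₁ = 0.73997 − 0.73851 = 1.46×10⁻³ m
α₁L₁ − α₂L₂ = 1.96×10⁻⁵×0.73851 − 9.0×10⁻⁶×0.73997 = 7.815066×10⁻⁶ m/K
ΔT = 1.46×10⁻³ / 7.815066×10⁻⁶ = 186.819 K
T = 20.0 + 186.819 = 206.819 °C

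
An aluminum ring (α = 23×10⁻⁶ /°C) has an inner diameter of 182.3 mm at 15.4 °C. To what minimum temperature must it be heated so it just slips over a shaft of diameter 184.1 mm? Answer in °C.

Required Δd = 184.1 − 182.3 = 1.8 mm
Δd = αd₀ΔT ⇒ ΔT = Δd/(αd₀) = 1.8 / (23×10⁻⁶ × 182.3) = 429.30 K
T_min = 15.4 + 429.30 = 444.70 °C

T = 445 °C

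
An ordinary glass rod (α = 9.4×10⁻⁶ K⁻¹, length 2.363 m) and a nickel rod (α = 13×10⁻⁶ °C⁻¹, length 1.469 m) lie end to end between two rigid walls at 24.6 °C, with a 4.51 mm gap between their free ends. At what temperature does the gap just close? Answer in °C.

α₁L₁ = 2.22122×10⁻⁵ m/K, α₂L₂ = 1.9097×10⁻⁵ m/K → total 4.13092×10⁻⁵ m/K
ΔT = g/(α₁L₁+α₂L₂) = 4.51×10⁻³ / 4.13092×10⁻⁵ = 109.18 K
T = 24.6 + 109.18 = 133.78 °C

T = 134 °C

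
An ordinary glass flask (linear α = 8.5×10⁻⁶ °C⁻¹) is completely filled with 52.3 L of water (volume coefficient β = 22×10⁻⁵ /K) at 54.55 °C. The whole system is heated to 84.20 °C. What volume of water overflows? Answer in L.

0.302 L

The flask also expands: β_container ≈ 3α = 2.55×10⁻⁵ /K
Net overflow = V₀(β_liq − 3α_cont)ΔT
β − 3α = 2.20×10⁻⁴ − 2.55×10⁻⁵ = 1.945×10⁻⁴ /K; ΔT = 29.65 K
ΔV = 52.3 × 1.945×10⁻⁴ × 29.65 = 0.302 L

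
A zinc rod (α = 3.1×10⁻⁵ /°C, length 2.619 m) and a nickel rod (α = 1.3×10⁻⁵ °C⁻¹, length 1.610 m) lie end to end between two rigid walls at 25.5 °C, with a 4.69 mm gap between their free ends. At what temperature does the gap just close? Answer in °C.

T = 71.4 °C

Gap closes when ΔL₁ + ΔL₂ = 4.69 mm = 4.69×10⁻³ m
(α₁L₁ + α₂L₂)ΔT = g
α₁L₁ + α₂L₂ = 3.1×10⁻⁵×2.619 + 1.3×10⁻⁵×1.610 = 1.02119×10⁻⁴ m/K
ΔT = 4.69×10⁻³ / 1.02119×10⁻⁴ = 45.927 K
T = 25.5 + 45.927 = 71.427 °C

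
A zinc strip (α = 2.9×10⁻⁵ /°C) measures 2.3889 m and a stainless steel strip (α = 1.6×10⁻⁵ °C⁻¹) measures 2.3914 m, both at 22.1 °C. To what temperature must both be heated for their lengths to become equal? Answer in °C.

Equal length when α₁L₁ΔT − α₂L₂ΔT = L₂ − L₁ = 2.50×10⁻³ m
α₁L₁ = 6.92781×10⁻⁵, α₂L₂ = 3.82624×10⁻⁵ → Δ(αL) = 3.10157×10⁻⁵ m/K
ΔT = 2.50×10⁻³ / 3.10157×10⁻⁵ = 80.604 K, so T = 22.1 + 80.604 = 102.704 °C

T = 102.7 °C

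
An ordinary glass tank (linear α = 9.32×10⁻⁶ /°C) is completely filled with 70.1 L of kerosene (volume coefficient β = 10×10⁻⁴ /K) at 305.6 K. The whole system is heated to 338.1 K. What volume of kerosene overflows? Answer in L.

2.21 L

The tank also expands: β_container ≈ 3α = 2.796×10⁻⁵ /K
Net overflow = V₀(β_liq − 3α_cont)ΔT
β − 3α = 1.00×10⁻³ − 2.796×10⁻⁵ = 9.7204×10⁻⁴ /K; ΔT = 32.5 K
ΔV = 70.1 × 9.7204×10⁻⁴ × 32.5 = 2.21 L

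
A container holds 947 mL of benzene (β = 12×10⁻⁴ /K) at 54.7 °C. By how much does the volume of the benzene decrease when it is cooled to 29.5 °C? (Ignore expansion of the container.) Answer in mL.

ΔV = 28.6 mL

|ΔT| = |29.5 − 54.7| = 25.2 K
ΔV = βV₀ΔT = (12×10⁻⁴)(947)(25.2) = 28.6 mL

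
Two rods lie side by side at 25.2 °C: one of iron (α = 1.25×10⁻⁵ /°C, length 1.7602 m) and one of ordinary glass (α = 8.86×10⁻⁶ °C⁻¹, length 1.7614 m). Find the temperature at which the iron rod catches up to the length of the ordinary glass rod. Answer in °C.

T = 212.8 °C

L₁(1 + α₁ΔT) = L₂(1 + α₂ΔT) ⇒ ΔT = (L₂ − L₁)/(α₁L₁ − α₂L₂)
L₂ − L₁ = 1.7614 − 1.7602 = 1.20×10⁻³ m
α₁L₁ − α₂L₂ = 1.25×10⁻⁵×1.7602 − 8.86×10⁻⁶×1.7614 = 6.396496×10⁻⁶ m/K
ΔT = 1.20×10⁻³ / 6.396496×10⁻⁶ = 187.603 K
T = 25.2 + 187.603 = 212.803 °C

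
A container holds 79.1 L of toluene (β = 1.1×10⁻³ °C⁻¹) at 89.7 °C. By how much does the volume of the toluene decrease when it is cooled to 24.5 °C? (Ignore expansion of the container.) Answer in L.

|ΔT| = |24.5 − 89.7| = 65.2 K
ΔV = βV₀ΔT = (1.1×10⁻³)(79.1)(65.2) = 5.67 L

ΔV = 5.67 L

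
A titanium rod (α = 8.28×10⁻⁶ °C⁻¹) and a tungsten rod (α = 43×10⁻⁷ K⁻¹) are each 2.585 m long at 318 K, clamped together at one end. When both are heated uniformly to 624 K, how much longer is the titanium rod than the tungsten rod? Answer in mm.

3.15 mm

ΔT = 306 K
titanium: ΔL = 8.28×10⁻⁶ × 2.585 m × 306 = 6.5496×10⁻³ m = 6.5496 mm
tungsten: ΔL = 43×10⁻⁷ × 2.585 m × 306 = 3.4013×10⁻³ m = 3.4013 mm
difference = 6.5496 − 3.4013 = 3.1483 mm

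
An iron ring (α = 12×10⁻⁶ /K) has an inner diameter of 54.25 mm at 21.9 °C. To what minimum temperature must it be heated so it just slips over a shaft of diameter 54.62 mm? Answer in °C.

T = 590 °C

Required Δd = 54.62 − 54.25 = 0.37 mm
Δd = αd₀ΔT ⇒ ΔT = Δd/(αd₀) = 0.37 / (12×10⁻⁶ × 54.25) = 568.36 K
T_min = 21.9 + 568.36 = 590.26 °C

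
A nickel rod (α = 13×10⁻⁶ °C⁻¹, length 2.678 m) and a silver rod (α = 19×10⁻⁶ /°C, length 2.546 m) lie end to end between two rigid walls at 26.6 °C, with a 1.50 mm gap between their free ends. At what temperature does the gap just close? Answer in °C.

Gap closes when ΔL₁ + ΔL₂ = 1.50 mm = 1.50×10⁻³ m
(α₁L₁ + α₂L₂)ΔT = g
α₁L₁ + α₂L₂ = 13×10⁻⁶×2.678 + 19×10⁻⁶×2.546 = 8.3188×10⁻⁵ m/K
ΔT = 1.50×10⁻³ / 8.3188×10⁻⁵ = 18.031 K
T = 26.6 + 18.031 = 44.631 °C

T = 44.6 °C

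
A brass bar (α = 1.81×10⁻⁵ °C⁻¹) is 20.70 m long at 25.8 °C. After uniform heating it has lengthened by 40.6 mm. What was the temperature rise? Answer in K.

ΔT = 108 K

ΔL = αL₀ΔT ⇒ ΔT = ΔL / (αL₀)
ΔT = 40.6×10⁻³ m / (1.81×10⁻⁵ × 20.70 m) = 108.36 K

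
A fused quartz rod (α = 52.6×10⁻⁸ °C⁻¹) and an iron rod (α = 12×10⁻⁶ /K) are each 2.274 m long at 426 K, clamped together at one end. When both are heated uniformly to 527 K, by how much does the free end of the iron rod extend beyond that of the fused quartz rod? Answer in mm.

2.64 mm

ΔT = 101 K
fused quartz: ΔL = 52.6×10⁻⁸ × 2.274 m × 101 = 1.2081×10⁻⁴ m = 0.12081 mm
iron: ΔL = 12×10⁻⁶ × 2.274 m × 101 = 2.7561×10⁻³ m = 2.7561 mm
difference = 2.7561 − 0.12081 = 2.63529 mm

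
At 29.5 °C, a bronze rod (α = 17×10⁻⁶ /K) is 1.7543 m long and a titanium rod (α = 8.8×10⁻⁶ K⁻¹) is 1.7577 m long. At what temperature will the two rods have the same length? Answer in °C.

T = 266.3 °C

L₁(1 + α₁ΔT) = L₂(1 + α₂ΔT) ⇒ ΔT = (L₂ − L₁)/(α₁L₁ − α₂L₂)
L₂ − L₁ = 1.7577 − 1.7543 = 3.40×10⁻³ m
α₁L₁ − α₂L₂ = 17×10⁻⁶×1.7543 − 8.8×10⁻⁶×1.7577 = 1.435534×10⁻⁵ m/K
ΔT = 3.40×10⁻³ / 1.435534×10⁻⁵ = 236.846 K
T = 29.5 + 236.846 = 266.346 °C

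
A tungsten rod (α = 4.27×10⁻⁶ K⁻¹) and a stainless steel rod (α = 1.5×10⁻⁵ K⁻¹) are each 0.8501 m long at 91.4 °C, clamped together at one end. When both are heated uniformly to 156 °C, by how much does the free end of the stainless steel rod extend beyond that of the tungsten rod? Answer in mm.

ΔT = 64.6 K
tungsten: ΔL = 4.27×10⁻⁶ × 0.8501 m × 64.6 = 2.3449×10⁻⁴ m = 0.23449 mm
stainless steel: ΔL = 1.5×10⁻⁵ × 0.8501 m × 64.6 = 8.2375×10⁻⁴ m = 0.82375 mm
difference = 0.82375 − 0.23449 = 0.58926 mm

0.589 mm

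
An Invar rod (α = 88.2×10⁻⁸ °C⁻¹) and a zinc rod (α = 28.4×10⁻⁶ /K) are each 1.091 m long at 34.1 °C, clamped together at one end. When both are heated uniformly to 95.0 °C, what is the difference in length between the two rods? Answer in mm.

1.83 mm

ΔT = 60.9 K
Invar: ΔL = 88.2×10⁻⁸ × 1.091 m × 60.9 = 5.8602×10⁻⁵ m = 0.058602 mm
zinc: ΔL = 28.4×10⁻⁶ × 1.091 m × 60.9 = 1.8869×10⁻³ m = 1.8869 mm
difference = 1.8869 − 0.058602 = 1.828298 mm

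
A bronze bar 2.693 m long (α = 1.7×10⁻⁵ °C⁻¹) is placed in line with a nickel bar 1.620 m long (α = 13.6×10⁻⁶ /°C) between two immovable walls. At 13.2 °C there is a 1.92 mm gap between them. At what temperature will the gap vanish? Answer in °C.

T = 41.5 °C

α₁L₁ = 4.5781×10⁻⁵ m/K, α₂L₂ = 2.2032×10⁻⁵ m/K → total 6.7813×10⁻⁵ m/K
ΔT = g/(α₁L₁+α₂L₂) = 1.92×10⁻³ / 6.7813×10⁻⁵ = 28.313 K
T = 13.2 + 28.313 = 41.513 °C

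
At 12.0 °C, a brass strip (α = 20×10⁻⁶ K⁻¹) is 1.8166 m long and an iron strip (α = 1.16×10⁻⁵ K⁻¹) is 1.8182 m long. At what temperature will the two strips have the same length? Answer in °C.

T = 117.0 °C

Equal length when α₁L₁ΔT − α₂L₂ΔT = L₂ − L₁ = 1.60×10⁻³ m
α₁L₁ = 3.6332×10⁻⁵, α₂L₂ = 2.109112×10⁻⁵ → Δ(αL) = 1.524088×10⁻⁵ m/K
ΔT = 1.60×10⁻³ / 1.524088×10⁻⁵ = 104.981 K, so T = 12.0 + 104.981 = 116.981 °C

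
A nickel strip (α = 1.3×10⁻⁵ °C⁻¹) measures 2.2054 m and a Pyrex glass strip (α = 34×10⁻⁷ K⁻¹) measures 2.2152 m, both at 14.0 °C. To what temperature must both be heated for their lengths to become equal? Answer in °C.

Equal length when α₁L₁ΔT − α₂L₂ΔT = L₂ − L₁ = 9.80×10⁻³ m
α₁L₁ = 2.86702×10⁻⁵, α₂L₂ = 7.53168×10⁻⁶ → Δ(αL) = 2.113852×10⁻⁵ m/K
ΔT = 9.80×10⁻³ / 2.113852×10⁻⁵ = 463.609 K, so T = 14.0 + 463.609 = 477.609 °C

T = 477.6 °C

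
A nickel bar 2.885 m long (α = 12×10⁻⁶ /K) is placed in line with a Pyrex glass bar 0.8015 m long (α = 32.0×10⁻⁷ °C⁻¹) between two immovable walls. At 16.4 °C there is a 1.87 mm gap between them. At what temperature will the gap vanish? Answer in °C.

T = 66.7 °C

Gap closes when ΔL₁ + ΔL₂ = 1.87 mm = 1.87×10⁻³ m
(α₁L₁ + α₂L₂)ΔT = g
α₁L₁ + α₂L₂ = 12×10⁻⁶×2.885 + 32.0×10⁻⁷×0.8015 = 3.71848×10⁻⁵ m/K
ΔT = 1.87×10⁻³ / 3.71848×10⁻⁵ = 50.289 K
T = 16.4 + 50.289 = 66.689 °C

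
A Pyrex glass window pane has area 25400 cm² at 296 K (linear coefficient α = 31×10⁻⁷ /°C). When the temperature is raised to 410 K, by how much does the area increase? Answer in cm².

Area coefficient ≈ 2α; |ΔT| = 114 K
ΔA = 2αA₀ΔT = 2(31×10⁻⁷)(25400)(114) = 18.0 cm²

ΔA = 18.0 cm²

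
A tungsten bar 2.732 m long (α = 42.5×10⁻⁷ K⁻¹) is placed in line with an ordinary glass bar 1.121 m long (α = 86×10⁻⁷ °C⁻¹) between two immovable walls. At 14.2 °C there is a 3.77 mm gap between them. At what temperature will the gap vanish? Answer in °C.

T = 192 °C

Gap closes when ΔL₁ + ΔL₂ = 3.77 mm = 3.77×10⁻³ m
(α₁L₁ + α₂L₂)ΔT = g
α₁L₁ + α₂L₂ = 42.5×10⁻⁷×2.732 + 86×10⁻⁷×1.121 = 2.12516×10⁻⁵ m/K
ΔT = 3.77×10⁻³ / 2.12516×10⁻⁵ = 177.40 K
T = 14.2 + 177.40 = 191.60 °C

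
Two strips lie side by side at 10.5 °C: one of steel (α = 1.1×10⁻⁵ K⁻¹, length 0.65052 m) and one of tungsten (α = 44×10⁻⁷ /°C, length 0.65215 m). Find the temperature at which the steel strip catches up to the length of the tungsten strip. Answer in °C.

Equal length when α₁L₁ΔT − α₂L₂ΔT = L₂ − L₁ = 1.63×10⁻³ m
α₁L₁ = 7.15572×10⁻⁶, α₂L₂ = 2.86946×10⁻⁶ → Δ(αL) = 4.28626×10⁻⁶ m/K
ΔT = 1.63×10⁻³ / 4.28626×10⁻⁶ = 380.285 K, so T = 10.5 + 380.285 = 390.785 °C

T = 390.8 °C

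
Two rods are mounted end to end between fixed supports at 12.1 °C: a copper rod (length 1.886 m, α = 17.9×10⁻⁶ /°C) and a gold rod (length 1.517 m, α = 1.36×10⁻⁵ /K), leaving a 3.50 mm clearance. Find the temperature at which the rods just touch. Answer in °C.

Gap closes when ΔL₁ + ΔL₂ = 3.50 mm = 3.50×10⁻³ m
(α₁L₁ + α₂L₂)ΔT = g
α₁L₁ + α₂L₂ = 17.9×10⁻⁶×1.886 + 1.36×10⁻⁵×1.517 = 5.43906×10⁻⁵ m/K
ΔT = 3.50×10⁻³ / 5.43906×10⁻⁵ = 64.349 K
T = 12.1 + 64.349 = 76.449 °C

T = 76.4 °C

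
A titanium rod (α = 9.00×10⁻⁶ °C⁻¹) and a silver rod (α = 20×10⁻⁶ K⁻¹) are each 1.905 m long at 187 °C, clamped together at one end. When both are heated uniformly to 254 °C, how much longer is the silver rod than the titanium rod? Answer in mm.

ΔT = 67 K
titanium: ΔL = 9.00×10⁻⁶ × 1.905 m × 67 = 1.1487×10⁻³ m = 1.1487 mm
silver: ΔL = 20×10⁻⁶ × 1.905 m × 67 = 2.5527×10⁻³ m = 2.5527 mm
difference = 2.5527 − 1.1487 = 1.4040 mm

1.40 mm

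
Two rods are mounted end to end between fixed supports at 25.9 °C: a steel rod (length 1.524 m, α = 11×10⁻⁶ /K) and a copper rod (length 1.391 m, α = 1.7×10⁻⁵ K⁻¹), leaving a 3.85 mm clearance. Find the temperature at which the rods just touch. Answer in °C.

T = 121 °C

Gap closes when ΔL₁ + ΔL₂ = 3.85 mm = 3.85×10⁻³ m
(α₁L₁ + α₂L₂)ΔT = g
α₁L₁ + α₂L₂ = 11×10⁻⁶×1.524 + 1.7×10⁻⁵×1.391 = 4.0411×10⁻⁵ m/K
ΔT = 3.85×10⁻³ / 4.0411×10⁻⁵ = 95.27 K
T = 25.9 + 95.27 = 121.17 °C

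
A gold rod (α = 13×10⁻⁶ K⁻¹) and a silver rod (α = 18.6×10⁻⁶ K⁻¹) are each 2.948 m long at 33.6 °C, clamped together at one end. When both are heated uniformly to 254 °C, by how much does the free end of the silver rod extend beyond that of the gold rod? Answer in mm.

3.64 mm

ΔT = 220.4 K
gold: ΔL = 13×10⁻⁶ × 2.948 m × 220.4 = 8.4466×10⁻³ m = 8.4466 mm
silver: ΔL = 18.6×10⁻⁶ × 2.948 m × 220.4 = 1.2085×10⁻² m = 12.085 mm
difference = 12.085 − 8.4466 = 3.6384 mm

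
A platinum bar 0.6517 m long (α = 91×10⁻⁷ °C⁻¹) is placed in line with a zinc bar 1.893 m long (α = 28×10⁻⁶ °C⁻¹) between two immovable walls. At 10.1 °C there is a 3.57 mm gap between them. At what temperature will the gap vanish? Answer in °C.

α₁L₁ = 5.93047×10⁻⁶ m/K, α₂L₂ = 5.3004×10⁻⁵ m/K → total 5.893447×10⁻⁵ m/K
ΔT = g/(α₁L₁+α₂L₂) = 3.57×10⁻³ / 5.893447×10⁻⁵ = 60.576 K
T = 10.1 + 60.576 = 70.676 °C

T = 70.7 °C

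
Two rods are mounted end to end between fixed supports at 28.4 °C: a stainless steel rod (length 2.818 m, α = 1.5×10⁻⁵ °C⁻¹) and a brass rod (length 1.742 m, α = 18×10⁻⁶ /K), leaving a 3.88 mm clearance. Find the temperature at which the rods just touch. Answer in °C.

T = 81.1 °C

Gap closes when ΔL₁ + ΔL₂ = 3.88 mm = 3.88×10⁻³ m
(α₁L₁ + α₂L₂)ΔT = g
α₁L₁ + α₂L₂ = 1.5×10⁻⁵×2.818 + 18×10⁻⁶×1.742 = 7.3626×10⁻⁵ m/K
ΔT = 3.88×10⁻³ / 7.3626×10⁻⁵ = 52.699 K
T = 28.4 + 52.699 = 81.099 °C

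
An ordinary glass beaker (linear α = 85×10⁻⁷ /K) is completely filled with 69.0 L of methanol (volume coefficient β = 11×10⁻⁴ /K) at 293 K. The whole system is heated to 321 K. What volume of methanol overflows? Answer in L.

2.08 L

The beaker also expands: β_container ≈ 3α = 2.55×10⁻⁵ /K
Net overflow = V₀(β_liq − 3α_cont)ΔT
β − 3α = 1.10×10⁻³ − 2.55×10⁻⁵ = 1.0745×10⁻³ /K; ΔT = 28 K
ΔV = 69.0 × 1.0745×10⁻³ × 28 = 2.08 L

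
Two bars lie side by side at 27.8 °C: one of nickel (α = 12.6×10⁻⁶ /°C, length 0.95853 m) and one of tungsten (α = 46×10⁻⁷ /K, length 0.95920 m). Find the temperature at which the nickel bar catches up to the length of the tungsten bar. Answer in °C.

L₁(1 + α₁ΔT) = L₂(1 + α₂ΔT) ⇒ ΔT = (L₂ − L₁)/(α₁L₁ − α₂L₂)
L₂ − L₁ = 0.95920 − 0.95853 = 6.70×10⁻⁴ m
α₁L₁ − α₂L₂ = 12.6×10⁻⁶×0.95853 − 46×10⁻⁷×0.95920 = 7.665158×10⁻⁶ m/K
ΔT = 6.70×10⁻⁴ / 7.665158×10⁻⁶ = 87.409 K
T = 27.8 + 87.409 = 115.209 °C

T = 115.2 °C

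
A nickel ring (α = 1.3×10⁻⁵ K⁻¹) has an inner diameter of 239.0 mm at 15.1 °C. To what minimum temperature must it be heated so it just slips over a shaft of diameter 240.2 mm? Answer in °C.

T = 401 °C

Required Δd = 240.2 − 239.0 = 1.2 mm
Δd = αd₀ΔT ⇒ ΔT = Δd/(αd₀) = 1.2 / (1.3×10⁻⁵ × 239.0) = 386.22 K
T_min = 15.1 + 386.22 = 401.32 °C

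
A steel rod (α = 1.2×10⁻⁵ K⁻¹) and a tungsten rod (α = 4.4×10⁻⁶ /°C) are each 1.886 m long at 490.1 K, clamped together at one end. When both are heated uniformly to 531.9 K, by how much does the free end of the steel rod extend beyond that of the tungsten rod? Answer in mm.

0.599 mm

ΔT = 41.8 K
steel: ΔL = 1.2×10⁻⁵ × 1.886 m × 41.8 = 9.4602×10⁻⁴ m = 0.94602 mm
tungsten: ΔL = 4.4×10⁻⁶ × 1.886 m × 41.8 = 3.4687×10⁻⁴ m = 0.34687 mm
difference = 0.94602 − 0.34687 = 0.59915 mm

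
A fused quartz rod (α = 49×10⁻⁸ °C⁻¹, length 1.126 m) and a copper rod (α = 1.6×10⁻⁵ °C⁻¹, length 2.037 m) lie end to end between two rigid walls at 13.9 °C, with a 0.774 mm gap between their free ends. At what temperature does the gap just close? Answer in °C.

Gap closes when ΔL₁ + ΔL₂ = 0.774 mm = 7.74×10⁻⁴ m
(α₁L₁ + α₂L₂)ΔT = g
α₁L₁ + α₂L₂ = 49×10⁻⁸×1.126 + 1.6×10⁻⁵×2.037 = 3.314374×10⁻⁵ m/K
ΔT = 7.74×10⁻⁴ / 3.314374×10⁻⁵ = 23.353 K
T = 13.9 + 23.353 = 37.253 °C

T = 37.3 °C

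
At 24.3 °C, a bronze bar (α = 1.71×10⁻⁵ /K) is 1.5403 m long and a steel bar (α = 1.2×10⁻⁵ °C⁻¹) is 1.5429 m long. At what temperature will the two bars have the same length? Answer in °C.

Equal length when α₁L₁ΔT − α₂L₂ΔT = L₂ − L₁ = 2.60×10⁻³ m
α₁L₁ = 2.633913×10⁻⁵, α₂L₂ = 1.85148×10⁻⁵ → Δ(αL) = 7.82433×10⁻⁶ m/K
ΔT = 2.60×10⁻³ / 7.82433×10⁻⁶ = 332.297 K, so T = 24.3 + 332.297 = 356.597 °C

T = 356.6 °C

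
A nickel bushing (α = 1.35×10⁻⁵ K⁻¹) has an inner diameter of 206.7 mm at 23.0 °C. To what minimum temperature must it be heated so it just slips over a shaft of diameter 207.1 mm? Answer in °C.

T = 166 °C

Required Δd = 207.1 − 206.7 = 0.4 mm
Δd = αd₀ΔT ⇒ ΔT = Δd/(αd₀) = 0.4 / (1.35×10⁻⁵ × 206.7) = 143.35 K
T_min = 23.0 + 143.35 = 166.35 °C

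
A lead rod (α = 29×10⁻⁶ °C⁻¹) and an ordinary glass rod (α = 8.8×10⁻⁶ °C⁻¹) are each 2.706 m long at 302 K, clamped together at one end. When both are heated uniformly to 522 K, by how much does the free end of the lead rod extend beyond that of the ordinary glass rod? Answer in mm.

ΔT = 220 K
lead: ΔL = 29×10⁻⁶ × 2.706 m × 220 = 1.7264×10⁻² m = 17.264 mm
ordinary glass: ΔL = 8.8×10⁻⁶ × 2.706 m × 220 = 5.2388×10⁻³ m = 5.2388 mm
difference = 17.264 − 5.2388 = 12.0252 mm

12.0 mm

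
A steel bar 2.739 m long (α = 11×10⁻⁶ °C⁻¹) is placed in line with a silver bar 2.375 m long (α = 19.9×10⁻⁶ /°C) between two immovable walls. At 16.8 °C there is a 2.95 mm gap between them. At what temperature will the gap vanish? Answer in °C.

T = 54.9 °C

Gap closes when ΔL₁ + ΔL₂ = 2.95 mm = 2.95×10⁻³ m
(α₁L₁ + α₂L₂)ΔT = g
α₁L₁ + α₂L₂ = 11×10⁻⁶×2.739 + 19.9×10⁻⁶×2.375 = 7.73915×10⁻⁵ m/K
ΔT = 2.95×10⁻³ / 7.73915×10⁻⁵ = 38.118 K
T = 16.8 + 38.118 = 54.918 °C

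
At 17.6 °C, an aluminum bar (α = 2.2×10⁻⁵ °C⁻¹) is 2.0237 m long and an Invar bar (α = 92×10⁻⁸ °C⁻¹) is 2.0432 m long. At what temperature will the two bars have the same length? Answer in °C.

T = 474.9 °C

Equal length when α₁L₁ΔT − α₂L₂ΔT = L₂ − L₁ = 1.95×10⁻² m
α₁L₁ = 4.45214×10⁻⁵, α₂L₂ = 1.879744×10⁻⁶ → Δ(αL) = 4.2641656×10⁻⁵ m/K
ΔT = 1.95×10⁻² / 4.2641656×10⁻⁵ = 457.299 K, so T = 17.6 + 457.299 = 474.899 °C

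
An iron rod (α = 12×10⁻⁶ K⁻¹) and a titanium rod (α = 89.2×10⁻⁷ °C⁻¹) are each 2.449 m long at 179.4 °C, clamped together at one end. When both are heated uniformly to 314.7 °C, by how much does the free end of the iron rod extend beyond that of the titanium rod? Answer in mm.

ΔT = 135.3 K
iron: ΔL = 12×10⁻⁶ × 2.449 m × 135.3 = 3.9762×10⁻³ m = 3.9762 mm
titanium: ΔL = 89.2×10⁻⁷ × 2.449 m × 135.3 = 2.9556×10⁻³ m = 2.9556 mm
difference = 3.9762 − 2.9556 = 1.0206 mm

1.02 mm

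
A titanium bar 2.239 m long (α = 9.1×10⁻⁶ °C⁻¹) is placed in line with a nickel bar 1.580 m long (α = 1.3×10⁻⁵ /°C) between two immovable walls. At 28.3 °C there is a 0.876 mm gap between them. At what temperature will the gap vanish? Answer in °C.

α₁L₁ = 2.03749×10⁻⁵ m/K, α₂L₂ = 2.054×10⁻⁵ m/K → total 4.09149×10⁻⁵ m/K
ΔT = g/(α₁L₁+α₂L₂) = 8.76×10⁻⁴ / 4.09149×10⁻⁵ = 21.410 K
T = 28.3 + 21.410 = 49.710 °C

T = 49.7 °C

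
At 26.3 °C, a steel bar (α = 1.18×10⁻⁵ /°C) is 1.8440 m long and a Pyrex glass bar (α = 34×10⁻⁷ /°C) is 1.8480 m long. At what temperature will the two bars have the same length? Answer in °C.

L₁(1 + α₁ΔT) = L₂(1 + α₂ΔT) ⇒ ΔT = (L₂ − L₁)/(α₁L₁ − α₂L₂)
L₂ − L₁ = 1.8480 − 1.8440 = 4.00×10⁻³ m
α₁L₁ − α₂L₂ = 1.18×10⁻⁵×1.8440 − 34×10⁻⁷×1.8480 = 1.5476×10⁻⁵ m/K
ΔT = 4.00×10⁻³ / 1.5476×10⁻⁵ = 258.465 K
T = 26.3 + 258.465 = 284.765 °C

T = 284.8 °C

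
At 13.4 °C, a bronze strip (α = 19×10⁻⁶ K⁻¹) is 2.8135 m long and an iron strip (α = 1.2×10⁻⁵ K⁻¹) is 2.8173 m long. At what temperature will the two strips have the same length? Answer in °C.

T = 206.8 °C

L₁(1 + α₁ΔT) = L₂(1 + α₂ΔT) ⇒ ΔT = (L₂ − L₁)/(α₁L₁ − α₂L₂)
L₂ − L₁ = 2.8173 − 2.8135 = 3.80×10⁻³ m
α₁L₁ − α₂L₂ = 19×10⁻⁶×2.8135 − 1.2×10⁻⁵×2.8173 = 1.96489×10⁻⁵ m/K
ΔT = 3.80×10⁻³ / 1.96489×10⁻⁵ = 193.395 K
T = 13.4 + 193.395 = 206.795 °C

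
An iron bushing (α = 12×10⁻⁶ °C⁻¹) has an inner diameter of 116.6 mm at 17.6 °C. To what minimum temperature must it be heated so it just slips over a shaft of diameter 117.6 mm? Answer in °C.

T = 732 °C

Required Δd = 117.6 − 116.6 = 1.0 mm
Δd = αd₀ΔT ⇒ ΔT = Δd/(αd₀) = 1.0 / (12×10⁻⁶ × 116.6) = 714.69 K
T_min = 17.6 + 714.69 = 732.29 °C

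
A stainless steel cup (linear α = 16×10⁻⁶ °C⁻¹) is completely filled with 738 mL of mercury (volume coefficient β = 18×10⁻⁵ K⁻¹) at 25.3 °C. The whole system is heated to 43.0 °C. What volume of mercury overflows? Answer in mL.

The cup also expands: β_container ≈ 3α = 4.8×10⁻⁵ /K
Net overflow = V₀(β_liq − 3α_cont)ΔT
β − 3α = 1.80×10⁻⁴ − 4.8×10⁻⁵ = 1.32×10⁻⁴ /K; ΔT = 17.7 K
ΔV = 738 × 1.32×10⁻⁴ × 17.7 = 1.72 mL

1.72 mL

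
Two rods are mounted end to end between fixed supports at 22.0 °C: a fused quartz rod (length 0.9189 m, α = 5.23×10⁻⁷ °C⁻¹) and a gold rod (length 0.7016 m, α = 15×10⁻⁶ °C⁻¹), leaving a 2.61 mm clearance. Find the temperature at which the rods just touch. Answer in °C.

T = 259 °C

Gap closes when ΔL₁ + ΔL₂ = 2.61 mm = 2.61×10⁻³ m
(α₁L₁ + α₂L₂)ΔT = g
α₁L₁ + α₂L₂ = 5.23×10⁻⁷×0.9189 + 15×10⁻⁶×0.7016 = 1.10045847×10⁻⁵ m/K
ΔT = 2.61×10⁻³ / 1.10045847×10⁻⁵ = 237.17 K
T = 22.0 + 237.17 = 259.17 °C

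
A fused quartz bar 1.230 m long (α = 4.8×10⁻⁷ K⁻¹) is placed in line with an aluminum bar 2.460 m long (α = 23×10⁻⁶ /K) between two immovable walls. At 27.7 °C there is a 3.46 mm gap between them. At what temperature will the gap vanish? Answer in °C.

Gap closes when ΔL₁ + ΔL₂ = 3.46 mm = 3.46×10⁻³ m
(α₁L₁ + α₂L₂)ΔT = g
α₁L₁ + α₂L₂ = 4.8×10⁻⁷×1.230 + 23×10⁻⁶×2.460 = 5.71704×10⁻⁵ m/K
ΔT = 3.46×10⁻³ / 5.71704×10⁻⁵ = 60.521 K
T = 27.7 + 60.521 = 88.221 °C

T = 88.2 °C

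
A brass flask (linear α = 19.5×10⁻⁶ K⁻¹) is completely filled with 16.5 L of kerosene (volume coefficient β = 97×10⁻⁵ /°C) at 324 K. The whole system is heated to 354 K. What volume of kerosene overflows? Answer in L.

0.451 L

The flask also expands: β_container ≈ 3α = 5.85×10⁻⁵ /K
Net overflow = V₀(β_liq − 3α_cont)ΔT
β − 3α = 9.70×10⁻⁴ − 5.85×10⁻⁵ = 9.115×10⁻⁴ /K; ΔT = 30 K
ΔV = 16.5 × 9.115×10⁻⁴ × 30 = 0.451 L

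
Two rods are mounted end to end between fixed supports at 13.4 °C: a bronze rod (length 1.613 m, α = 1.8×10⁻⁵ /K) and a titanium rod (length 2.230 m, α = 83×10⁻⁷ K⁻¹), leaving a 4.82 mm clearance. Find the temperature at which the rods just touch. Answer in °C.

Gap closes when ΔL₁ + ΔL₂ = 4.82 mm = 4.82×10⁻³ m
(α₁L₁ + α₂L₂)ΔT = g
α₁L₁ + α₂L₂ = 1.8×10⁻⁵×1.613 + 83×10⁻⁷×2.230 = 4.7543×10⁻⁵ m/K
ΔT = 4.82×10⁻³ / 4.7543×10⁻⁵ = 101.38 K
T = 13.4 + 101.38 = 114.78 °C

T = 115 °C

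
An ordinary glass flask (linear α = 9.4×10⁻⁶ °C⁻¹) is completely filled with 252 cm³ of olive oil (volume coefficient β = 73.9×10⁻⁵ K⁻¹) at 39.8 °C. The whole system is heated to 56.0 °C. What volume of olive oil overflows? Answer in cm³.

The flask also expands: β_container ≈ 3α = 2.82×10⁻⁵ /K
Net overflow = V₀(β_liq − 3α_cont)ΔT
β − 3α = 7.39×10⁻⁴ − 2.82×10⁻⁵ = 7.108×10⁻⁴ /K; ΔT = 16.2 K
ΔV = 252 × 7.108×10⁻⁴ × 16.2 = 2.90 cm³

2.90 cm³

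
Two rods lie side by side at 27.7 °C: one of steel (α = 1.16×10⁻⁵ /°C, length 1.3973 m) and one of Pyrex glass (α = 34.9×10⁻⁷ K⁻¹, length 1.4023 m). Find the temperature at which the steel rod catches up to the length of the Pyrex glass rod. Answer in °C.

T = 469.6 °C

L₁(1 + α₁ΔT) = L₂(1 + α₂ΔT) ⇒ ΔT = (L₂ − L₁)/(α₁L₁ − α₂L₂)
L₂ − L₁ = 1.4023 − 1.3973 = 5.00×10⁻³ m
α₁L₁ − α₂L₂ = 1.16×10⁻⁵×1.3973 − 34.9×10⁻⁷×1.4023 = 1.1314653×10⁻⁵ m/K
ΔT = 5.00×10⁻³ / 1.1314653×10⁻⁵ = 441.905 K
T = 27.7 + 441.905 = 469.605 °C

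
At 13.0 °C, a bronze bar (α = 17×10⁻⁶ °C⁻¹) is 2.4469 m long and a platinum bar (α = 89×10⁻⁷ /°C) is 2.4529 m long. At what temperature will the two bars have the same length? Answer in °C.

Equal length when α₁L₁ΔT − α₂L₂ΔT = L₂ − L₁ = 6.00×10⁻³ m
α₁L₁ = 4.15973×10⁻⁵, α₂L₂ = 2.183081×10⁻⁵ → Δ(αL) = 1.976649×10⁻⁵ m/K
ΔT = 6.00×10⁻³ / 1.976649×10⁻⁵ = 303.544 K, so T = 13.0 + 303.544 = 316.544 °C

T = 316.5 °C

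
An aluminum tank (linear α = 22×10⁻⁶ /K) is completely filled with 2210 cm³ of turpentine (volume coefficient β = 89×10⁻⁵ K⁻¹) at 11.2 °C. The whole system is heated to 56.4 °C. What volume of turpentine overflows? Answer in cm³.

The tank also expands: β_container ≈ 3α = 6.6×10⁻⁵ /K
Net overflow = V₀(β_liq − 3α_cont)ΔT
β − 3α = 8.90×10⁻⁴ − 6.6×10⁻⁵ = 8.24×10⁻⁴ /K; ΔT = 45.2 K
ΔV = 2210 × 8.24×10⁻⁴ × 45.2 = 82.3 cm³

82.3 cm³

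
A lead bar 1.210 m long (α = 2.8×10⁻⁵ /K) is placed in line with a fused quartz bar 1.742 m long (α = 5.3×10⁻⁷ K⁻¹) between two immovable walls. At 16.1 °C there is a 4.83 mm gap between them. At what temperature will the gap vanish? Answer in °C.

T = 155 °C

Gap closes when ΔL₁ + ΔL₂ = 4.83 mm = 4.83×10⁻³ m
(α₁L₁ + α₂L₂)ΔT = g
α₁L₁ + α₂L₂ = 2.8×10⁻⁵×1.210 + 5.3×10⁻⁷×1.742 = 3.480326×10⁻⁵ m/K
ΔT = 4.83×10⁻³ / 3.480326×10⁻⁵ = 138.78 K
T = 16.1 + 138.78 = 154.88 °C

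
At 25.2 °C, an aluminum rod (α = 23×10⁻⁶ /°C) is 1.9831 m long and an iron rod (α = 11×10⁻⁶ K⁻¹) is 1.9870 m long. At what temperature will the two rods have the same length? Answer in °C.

Equal length when α₁L₁ΔT − α₂L₂ΔT = L₂ − L₁ = 3.90×10⁻³ m
α₁L₁ = 4.56113×10⁻⁵, α₂L₂ = 2.1857×10⁻⁵ → Δ(αL) = 2.37543×10⁻⁵ m/K
ΔT = 3.90×10⁻³ / 2.37543×10⁻⁵ = 164.181 K, so T = 25.2 + 164.181 = 189.381 °C

T = 189.4 °C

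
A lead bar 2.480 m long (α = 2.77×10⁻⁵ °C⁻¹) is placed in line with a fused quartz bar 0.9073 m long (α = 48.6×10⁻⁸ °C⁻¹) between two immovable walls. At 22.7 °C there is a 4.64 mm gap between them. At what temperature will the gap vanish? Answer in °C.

T = 89.8 °C

Gap closes when ΔL₁ + ΔL₂ = 4.64 mm = 4.64×10⁻³ m
(α₁L₁ + α₂L₂)ΔT = g
α₁L₁ + α₂L₂ = 2.77×10⁻⁵×2.480 + 48.6×10⁻⁸×0.9073 = 6.91369478×10⁻⁵ m/K
ΔT = 4.64×10⁻³ / 6.91369478×10⁻⁵ = 67.113 K
T = 22.7 + 67.113 = 89.813 °C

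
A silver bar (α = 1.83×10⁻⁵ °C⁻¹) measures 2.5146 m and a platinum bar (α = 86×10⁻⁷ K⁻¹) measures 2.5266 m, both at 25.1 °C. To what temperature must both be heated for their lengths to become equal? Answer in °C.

L₁(1 + α₁ΔT) = L₂(1 + α₂ΔT) ⇒ ΔT = (L₂ − L₁)/(α₁L₁ − α₂L₂)
L₂ − L₁ = 2.5266 − 2.5146 = 1.20×10⁻² m
α₁L₁ − α₂L₂ = 1.83×10⁻⁵×2.5146 − 86×10⁻⁷×2.5266 = 2.428842×10⁻⁵ m/K
ΔT = 1.20×10⁻² / 2.428842×10⁻⁵ = 494.063 K
T = 25.1 + 494.063 = 519.163 °C

T = 519.2 °C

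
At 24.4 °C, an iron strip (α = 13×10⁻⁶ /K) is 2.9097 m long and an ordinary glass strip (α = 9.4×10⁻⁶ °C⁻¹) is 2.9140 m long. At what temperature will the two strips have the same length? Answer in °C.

T = 436.5 °C

L₁(1 + α₁ΔT) = L₂(1 + α₂ΔT) ⇒ ΔT = (L₂ − L₁)/(α₁L₁ − α₂L₂)
L₂ − L₁ = 2.9140 − 2.9097 = 4.30×10⁻³ m
α₁L₁ − α₂L₂ = 13×10⁻⁶×2.9097 − 9.4×10⁻⁶×2.9140 = 1.04345×10⁻⁵ m/K
ΔT = 4.30×10⁻³ / 1.04345×10⁻⁵ = 412.094 K
T = 24.4 + 412.094 = 436.494 °C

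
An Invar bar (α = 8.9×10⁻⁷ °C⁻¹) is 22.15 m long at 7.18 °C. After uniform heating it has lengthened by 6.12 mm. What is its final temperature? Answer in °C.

T = 318 °C

ΔL = αL₀ΔT ⇒ ΔT = ΔL / (αL₀)
ΔT = 6.12×10⁻³ m / (8.9×10⁻⁷ × 22.15 m) = 310.45 K
T = 7.18 + 310.45 = 317.63 °C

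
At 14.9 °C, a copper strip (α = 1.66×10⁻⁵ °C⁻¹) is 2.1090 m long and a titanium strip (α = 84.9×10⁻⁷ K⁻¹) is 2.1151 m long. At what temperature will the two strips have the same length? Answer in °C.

T = 372.6 °C

Equal length when α₁L₁ΔT − α₂L₂ΔT = L₂ − L₁ = 6.10×10⁻³ m
α₁L₁ = 3.50094×10⁻⁵, α₂L₂ = 1.7957199×10⁻⁵ → Δ(αL) = 1.7052201×10⁻⁵ m/K
ΔT = 6.10×10⁻³ / 1.7052201×10⁻⁵ = 357.725 K, so T = 14.9 + 357.725 = 372.625 °C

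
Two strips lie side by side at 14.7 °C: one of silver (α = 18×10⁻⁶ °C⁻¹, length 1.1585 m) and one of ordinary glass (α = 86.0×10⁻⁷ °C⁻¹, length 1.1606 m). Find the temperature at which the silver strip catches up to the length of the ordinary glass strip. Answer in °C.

L₁(1 + α₁ΔT) = L₂(1 + α₂ΔT) ⇒ ΔT = (L₂ − L₁)/(α₁L₁ − α₂L₂)
L₂ − L₁ = 1.1606 − 1.1585 = 2.10×10⁻³ m
α₁L₁ − α₂L₂ = 18×10⁻⁶×1.1585 − 86.0×10⁻⁷×1.1606 = 1.087184×10⁻⁵ m/K
ΔT = 2.10×10⁻³ / 1.087184×10⁻⁵ = 193.160 K
T = 14.7 + 193.160 = 207.860 °C

T = 207.9 °C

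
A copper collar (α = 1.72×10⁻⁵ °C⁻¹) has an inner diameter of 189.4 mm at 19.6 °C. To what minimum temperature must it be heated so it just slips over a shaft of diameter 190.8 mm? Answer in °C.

Required Δd = 190.8 − 189.4 = 1.4 mm
Δd = αd₀ΔT ⇒ ΔT = Δd/(αd₀) = 1.4 / (1.72×10⁻⁵ × 189.4) = 429.75 K
T_min = 19.6 + 429.75 = 449.35 °C

T = 449 °C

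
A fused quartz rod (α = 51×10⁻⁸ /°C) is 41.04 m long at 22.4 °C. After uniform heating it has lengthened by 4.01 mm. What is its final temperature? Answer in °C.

ΔL = αL₀ΔT ⇒ ΔT = ΔL / (αL₀)
ΔT = 4.01×10⁻³ m / (51×10⁻⁸ × 41.04 m) = 191.59 K
T = 22.4 + 191.59 = 213.99 °C

T = 214 °C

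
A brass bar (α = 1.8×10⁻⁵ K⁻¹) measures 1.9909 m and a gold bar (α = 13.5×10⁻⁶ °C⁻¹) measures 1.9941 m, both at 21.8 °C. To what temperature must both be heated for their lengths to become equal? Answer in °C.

T = 380.7 °C

L₁(1 + α₁ΔT) = L₂(1 + α₂ΔT) ⇒ ΔT = (L₂ − L₁)/(α₁L₁ − α₂L₂)
L₂ − L₁ = 1.9941 − 1.9909 = 3.20×10⁻³ m
α₁L₁ − α₂L₂ = 1.8×10⁻⁵×1.9909 − 13.5×10⁻⁶×1.9941 = 8.91585×10⁻⁶ m/K
ΔT = 3.20×10⁻³ / 8.91585×10⁻⁶ = 358.911 K
T = 21.8 + 358.911 = 380.711 °C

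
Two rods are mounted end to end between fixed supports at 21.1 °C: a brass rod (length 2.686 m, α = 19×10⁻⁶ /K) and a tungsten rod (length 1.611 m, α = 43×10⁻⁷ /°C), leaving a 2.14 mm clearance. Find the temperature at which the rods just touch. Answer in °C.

Gap closes when ΔL₁ + ΔL₂ = 2.14 mm = 2.14×10⁻³ m
(α₁L₁ + α₂L₂)ΔT = g
α₁L₁ + α₂L₂ = 19×10⁻⁶×2.686 + 43×10⁻⁷×1.611 = 5.79613×10⁻⁵ m/K
ΔT = 2.14×10⁻³ / 5.79613×10⁻⁵ = 36.921 K
T = 21.1 + 36.921 = 58.021 °C

T = 58.0 °C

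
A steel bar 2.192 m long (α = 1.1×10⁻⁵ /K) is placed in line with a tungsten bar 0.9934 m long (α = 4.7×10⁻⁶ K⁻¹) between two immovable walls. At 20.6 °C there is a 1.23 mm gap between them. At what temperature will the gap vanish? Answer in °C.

T = 63.3 °C

α₁L₁ = 2.4112×10⁻⁵ m/K, α₂L₂ = 4.66898×10⁻⁶ m/K → total 2.878098×10⁻⁵ m/K
ΔT = g/(α₁L₁+α₂L₂) = 1.23×10⁻³ / 2.878098×10⁻⁵ = 42.737 K
T = 20.6 + 42.737 = 63.337 °C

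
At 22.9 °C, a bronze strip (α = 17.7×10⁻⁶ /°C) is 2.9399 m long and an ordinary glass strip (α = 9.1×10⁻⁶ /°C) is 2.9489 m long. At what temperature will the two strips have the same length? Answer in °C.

L₁(1 + α₁ΔT) = L₂(1 + α₂ΔT) ⇒ ΔT = (L₂ − L₁)/(α₁L₁ − α₂L₂)
L₂ − L₁ = 2.9489 − 2.9399 = 9.00×10⁻³ m
α₁L₁ − α₂L₂ = 17.7×10⁻⁶×2.9399 − 9.1×10⁻⁶×2.9489 = 2.520124×10⁻⁵ m/K
ΔT = 9.00×10⁻³ / 2.520124×10⁻⁵ = 357.125 K
T = 22.9 + 357.125 = 380.025 °C

T = 380.0 °C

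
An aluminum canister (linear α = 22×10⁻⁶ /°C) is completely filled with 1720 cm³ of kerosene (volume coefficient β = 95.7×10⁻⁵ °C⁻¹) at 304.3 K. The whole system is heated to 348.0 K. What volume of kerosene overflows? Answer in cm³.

The canister also expands: β_container ≈ 3α = 6.6×10⁻⁵ /K
Net overflow = V₀(β_liq − 3α_cont)ΔT
β − 3α = 9.57×10⁻⁴ − 6.6×10⁻⁵ = 8.91×10⁻⁴ /K; ΔT = 43.7 K
ΔV = 1720 × 8.91×10⁻⁴ × 43.7 = 67.0 cm³

67.0 cm³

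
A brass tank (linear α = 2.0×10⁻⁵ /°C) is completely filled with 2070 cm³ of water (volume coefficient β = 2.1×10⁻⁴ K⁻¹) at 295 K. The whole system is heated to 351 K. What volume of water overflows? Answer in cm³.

17.4 cm³

The tank also expands: β_container ≈ 3α = 6.0×10⁻⁵ /K
Net overflow = V₀(β_liq − 3α_cont)ΔT
β − 3α = 2.10×10⁻⁴ − 6.0×10⁻⁵ = 1.50×10⁻⁴ /K; ΔT = 56 K
ΔV = 2070 × 1.50×10⁻⁴ × 56 = 17.4 cm³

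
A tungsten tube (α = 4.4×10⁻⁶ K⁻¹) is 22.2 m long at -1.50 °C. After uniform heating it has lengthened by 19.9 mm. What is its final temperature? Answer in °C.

ΔL = αL₀ΔT ⇒ ΔT = ΔL / (αL₀)
ΔT = 19.9×10⁻³ m / (4.4×10⁻⁶ × 22.2 m) = 203.73 K
T = -1.50 + 203.73 = 202.23 °C

T = 202 °C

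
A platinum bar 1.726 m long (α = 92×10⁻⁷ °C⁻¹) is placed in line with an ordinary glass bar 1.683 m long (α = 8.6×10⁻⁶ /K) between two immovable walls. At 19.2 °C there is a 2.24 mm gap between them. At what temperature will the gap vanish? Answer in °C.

T = 93.0 °C

Gap closes when ΔL₁ + ΔL₂ = 2.24 mm = 2.24×10⁻³ m
(α₁L₁ + α₂L₂)ΔT = g
α₁L₁ + α₂L₂ = 92×10⁻⁷×1.726 + 8.6×10⁻⁶×1.683 = 3.0353×10⁻⁵ m/K
ΔT = 2.24×10⁻³ / 3.0353×10⁻⁵ = 73.798 K
T = 19.2 + 73.798 = 92.998 °C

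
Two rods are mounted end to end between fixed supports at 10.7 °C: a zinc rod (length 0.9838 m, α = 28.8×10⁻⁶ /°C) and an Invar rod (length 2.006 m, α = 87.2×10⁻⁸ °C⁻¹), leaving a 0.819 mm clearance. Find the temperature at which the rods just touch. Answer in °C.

T = 37.9 °C

Gap closes when ΔL₁ + ΔL₂ = 0.819 mm = 8.19×10⁻⁴ m
(α₁L₁ + α₂L₂)ΔT = g
α₁L₁ + α₂L₂ = 28.8×10⁻⁶×0.9838 + 87.2×10⁻⁸×2.006 = 3.0082672×10⁻⁵ m/K
ΔT = 8.19×10⁻⁴ / 3.0082672×10⁻⁵ = 27.225 K
T = 10.7 + 27.225 = 37.925 °C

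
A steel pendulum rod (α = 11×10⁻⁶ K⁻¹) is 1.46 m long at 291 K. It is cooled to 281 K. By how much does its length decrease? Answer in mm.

|ΔT| = |281 − 291| = 10 K
ΔL = αL₀ΔT = (11×10⁻⁶)(1.46)(10) = 1.61×10⁻⁴ m

ΔL = 0.161 mm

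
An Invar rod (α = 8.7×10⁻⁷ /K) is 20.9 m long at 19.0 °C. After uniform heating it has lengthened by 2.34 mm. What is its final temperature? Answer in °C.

ΔL = αL₀ΔT ⇒ ΔT = ΔL / (αL₀)
ΔT = 2.34×10⁻³ m / (8.7×10⁻⁷ × 20.9 m) = 128.69 K
T = 19.0 + 128.69 = 147.69 °C

T = 148 °C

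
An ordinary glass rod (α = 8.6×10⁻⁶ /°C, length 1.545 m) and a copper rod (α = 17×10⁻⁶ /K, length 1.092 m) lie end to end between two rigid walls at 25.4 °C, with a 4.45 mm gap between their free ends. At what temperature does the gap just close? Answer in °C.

α₁L₁ = 1.3287×10⁻⁵ m/K, α₂L₂ = 1.8564×10⁻⁵ m/K → total 3.1851×10⁻⁵ m/K
ΔT = g/(α₁L₁+α₂L₂) = 4.45×10⁻³ / 3.1851×10⁻⁵ = 139.71 K
T = 25.4 + 139.71 = 165.11 °C

T = 165 °C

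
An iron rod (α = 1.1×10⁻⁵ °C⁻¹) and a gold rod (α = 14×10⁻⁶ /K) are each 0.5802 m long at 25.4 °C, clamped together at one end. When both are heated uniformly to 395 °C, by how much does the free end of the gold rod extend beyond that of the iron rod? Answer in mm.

ΔT = 369.6 K
iron: ΔL = 1.1×10⁻⁵ × 0.5802 m × 369.6 = 2.3589×10⁻³ m = 2.3589 mm
gold: ΔL = 14×10⁻⁶ × 0.5802 m × 369.6 = 3.0022×10⁻³ m = 3.0022 mm
difference = 3.0022 − 2.3589 = 0.6433 mm

0.643 mm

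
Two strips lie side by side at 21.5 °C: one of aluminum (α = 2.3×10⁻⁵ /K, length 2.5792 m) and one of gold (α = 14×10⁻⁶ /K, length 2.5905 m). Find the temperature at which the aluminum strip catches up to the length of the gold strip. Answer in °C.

T = 511.6 °C

L₁(1 + α₁ΔT) = L₂(1 + α₂ΔT) ⇒ ΔT = (L₂ − L₁)/(α₁L₁ − α₂L₂)
L₂ − L₁ = 2.5905 − 2.5792 = 1.13×10⁻² m
α₁L₁ − α₂L₂ = 2.3×10⁻⁵×2.5792 − 14×10⁻⁶×2.5905 = 2.30546×10⁻⁵ m/K
ΔT = 1.13×10⁻² / 2.30546×10⁻⁵ = 490.141 K
T = 21.5 + 490.141 = 511.641 °C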